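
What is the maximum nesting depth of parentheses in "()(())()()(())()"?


Input: "()(())()()(())()"
Tracking depth:
  Position 0 '(': depth becomes 1
  Position 1 ')': depth becomes 0
  Position 2 '(': depth becomes 1
  Position 3 '(': depth becomes 2
  Position 4 ')': depth becomes 1
  Position 5 ')': depth becomes 0
  Position 6 '(': depth becomes 1
  Position 7 ')': depth becomes 0
  Position 8 '(': depth becomes 1
  Position 9 ')': depth becomes 0
  Position 10 '(': depth becomes 1
  Position 11 '(': depth becomes 2
  Position 12 ')': depth becomes 1
  Position 13 ')': depth becomes 0
  Position 14 '(': depth becomes 1
  Position 15 ')': depth becomes 0
Maximum depth reached: 2

2


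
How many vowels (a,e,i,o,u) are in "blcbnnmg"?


Input: blcbnnmg
Checking each character:
  'b' at position 0: consonant
  'l' at position 1: consonant
  'c' at position 2: consonant
  'b' at position 3: consonant
  'n' at position 4: consonant
  'n' at position 5: consonant
  'm' at position 6: consonant
  'g' at position 7: consonant
Total vowels: 0

0


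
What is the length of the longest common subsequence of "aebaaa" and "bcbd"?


LCS of "aebaaa" and "bcbd"
DP table:
           b    c    b    d
      0    0    0    0    0
  a   0    0    0    0    0
  e   0    0    0    0    0
  b   0    1    1    1    1
  a   0    1    1    1    1
  a   0    1    1    1    1
  a   0    1    1    1    1
LCS length = dp[6][4] = 1

1


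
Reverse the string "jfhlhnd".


Input: jfhlhnd
Reading characters right to left:
  Position 6: 'd'
  Position 5: 'n'
  Position 4: 'h'
  Position 3: 'l'
  Position 2: 'h'
  Position 1: 'f'
  Position 0: 'j'
Reversed: dnhlhfj

dnhlhfj


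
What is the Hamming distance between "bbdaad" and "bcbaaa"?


Comparing "bbdaad" and "bcbaaa" position by position:
  Position 0: 'b' vs 'b' => same
  Position 1: 'b' vs 'c' => differ
  Position 2: 'd' vs 'b' => differ
  Position 3: 'a' vs 'a' => same
  Position 4: 'a' vs 'a' => same
  Position 5: 'd' vs 'a' => differ
Total differences (Hamming distance): 3

3


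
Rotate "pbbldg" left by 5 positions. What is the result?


Input: "pbbldg", rotate left by 5
First 5 characters: "pbbld"
Remaining characters: "g"
Concatenate remaining + first: "g" + "pbbld" = "gpbbld"

gpbbld


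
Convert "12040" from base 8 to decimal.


Input: "12040" in base 8
Positional expansion:
  Digit '1' (value 1) x 8^4 = 4096
  Digit '2' (value 2) x 8^3 = 1024
  Digit '0' (value 0) x 8^2 = 0
  Digit '4' (value 4) x 8^1 = 32
  Digit '0' (value 0) x 8^0 = 0
Sum = 5152

5152


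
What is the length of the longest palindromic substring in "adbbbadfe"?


Input: "adbbbadfe"
Checking substrings for palindromes:
  [2:5] "bbb" (len 3) => palindrome
  [2:4] "bb" (len 2) => palindrome
  [3:5] "bb" (len 2) => palindrome
Longest palindromic substring: "bbb" with length 3

3


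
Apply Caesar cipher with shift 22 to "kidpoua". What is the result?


Caesar cipher: shift "kidpoua" by 22
  'k' (pos 10) + 22 = pos 6 = 'g'
  'i' (pos 8) + 22 = pos 4 = 'e'
  'd' (pos 3) + 22 = pos 25 = 'z'
  'p' (pos 15) + 22 = pos 11 = 'l'
  'o' (pos 14) + 22 = pos 10 = 'k'
  'u' (pos 20) + 22 = pos 16 = 'q'
  'a' (pos 0) + 22 = pos 22 = 'w'
Result: gezlkqw

gezlkqw


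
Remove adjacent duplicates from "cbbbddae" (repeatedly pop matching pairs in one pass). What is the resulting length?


Input: cbbbddae
Stack-based adjacent duplicate removal:
  Read 'c': push. Stack: c
  Read 'b': push. Stack: cb
  Read 'b': matches stack top 'b' => pop. Stack: c
  Read 'b': push. Stack: cb
  Read 'd': push. Stack: cbd
  Read 'd': matches stack top 'd' => pop. Stack: cb
  Read 'a': push. Stack: cba
  Read 'e': push. Stack: cbae
Final stack: "cbae" (length 4)

4


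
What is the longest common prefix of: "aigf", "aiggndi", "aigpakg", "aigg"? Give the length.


Words: aigf, aiggndi, aigpakg, aigg
  Position 0: all 'a' => match
  Position 1: all 'i' => match
  Position 2: all 'g' => match
  Position 3: ('f', 'g', 'p', 'g') => mismatch, stop
LCP = "aig" (length 3)

3


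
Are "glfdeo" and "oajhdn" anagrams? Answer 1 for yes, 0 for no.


Strings: "glfdeo", "oajhdn"
Sorted first:  defglo
Sorted second: adhjno
Differ at position 0: 'd' vs 'a' => not anagrams

0


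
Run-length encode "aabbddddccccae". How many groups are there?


Input: aabbddddccccae
Scanning for consecutive runs:
  Group 1: 'a' x 2 (positions 0-1)
  Group 2: 'b' x 2 (positions 2-3)
  Group 3: 'd' x 4 (positions 4-7)
  Group 4: 'c' x 4 (positions 8-11)
  Group 5: 'a' x 1 (positions 12-12)
  Group 6: 'e' x 1 (positions 13-13)
Total groups: 6

6


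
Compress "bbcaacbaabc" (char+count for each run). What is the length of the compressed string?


Input: bbcaacbaabc
Runs:
  'b' x 2 => "b2"
  'c' x 1 => "c1"
  'a' x 2 => "a2"
  'c' x 1 => "c1"
  'b' x 1 => "b1"
  'a' x 2 => "a2"
  'b' x 1 => "b1"
  'c' x 1 => "c1"
Compressed: "b2c1a2c1b1a2b1c1"
Compressed length: 16

16


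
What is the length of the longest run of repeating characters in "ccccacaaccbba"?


Input: "ccccacaaccbba"
Scanning for longest run:
  Position 1 ('c'): continues run of 'c', length=2
  Position 2 ('c'): continues run of 'c', length=3
  Position 3 ('c'): continues run of 'c', length=4
  Position 4 ('a'): new char, reset run to 1
  Position 5 ('c'): new char, reset run to 1
  Position 6 ('a'): new char, reset run to 1
  Position 7 ('a'): continues run of 'a', length=2
  Position 8 ('c'): new char, reset run to 1
  Position 9 ('c'): continues run of 'c', length=2
  Position 10 ('b'): new char, reset run to 1
  Position 11 ('b'): continues run of 'b', length=2
  Position 12 ('a'): new char, reset run to 1
Longest run: 'c' with length 4

4


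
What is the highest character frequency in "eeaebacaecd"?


Input: eeaebacaecd
Character counts:
  'a': 3
  'b': 1
  'c': 2
  'd': 1
  'e': 4
Maximum frequency: 4

4


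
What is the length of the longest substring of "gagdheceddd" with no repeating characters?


Input: "gagdheceddd"
Sliding window (track last position of each char):
  Position 0 ('g'): window [0,0] length 1 -- new best
  Position 1 ('a'): window [0,1] length 2 -- new best
  Position 2 ('g'): repeat (last at 0), move window start to 1
  Position 2 ('g'): window [1,2] length 2
  Position 3 ('d'): window [1,3] length 3 -- new best
  Position 4 ('h'): window [1,4] length 4 -- new best
  Position 5 ('e'): window [1,5] length 5 -- new best
  Position 6 ('c'): window [1,6] length 6 -- new best
  Position 7 ('e'): repeat (last at 5), move window start to 6
  Position 7 ('e'): window [6,7] length 2
  Position 8 ('d'): window [6,8] length 3
  Position 9 ('d'): repeat (last at 8), move window start to 9
  Position 9 ('d'): window [9,9] length 1
  Position 10 ('d'): repeat (last at 9), move window start to 10
  Position 10 ('d'): window [10,10] length 1
Longest substring with no repeats: "agdhec" with length 6

6


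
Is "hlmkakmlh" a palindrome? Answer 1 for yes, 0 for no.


Input: hlmkakmlh
Reversed: hlmkakmlh
  Compare pos 0 ('h') with pos 8 ('h'): match
  Compare pos 1 ('l') with pos 7 ('l'): match
  Compare pos 2 ('m') with pos 6 ('m'): match
  Compare pos 3 ('k') with pos 5 ('k'): match
Result: palindrome

1


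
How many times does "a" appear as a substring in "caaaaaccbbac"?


Searching for "a" in "caaaaaccbbac"
Scanning each position:
  Position 0: "c" => no
  Position 1: "a" => MATCH
  Position 2: "a" => MATCH
  Position 3: "a" => MATCH
  Position 4: "a" => MATCH
  Position 5: "a" => MATCH
  Position 6: "c" => no
  Position 7: "c" => no
  Position 8: "b" => no
  Position 9: "b" => no
  Position 10: "a" => MATCH
  Position 11: "c" => no
Total occurrences: 6

6


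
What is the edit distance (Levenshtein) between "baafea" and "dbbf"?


Computing edit distance: "baafea" -> "dbbf"
DP table:
           d    b    b    f
      0    1    2    3    4
  b   1    1    1    2    3
  a   2    2    2    2    3
  a   3    3    3    3    3
  f   4    4    4    4    3
  e   5    5    5    5    4
  a   6    6    6    6    5
Edit distance = dp[6][4] = 5

5


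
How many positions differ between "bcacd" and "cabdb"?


Comparing "bcacd" and "cabdb" position by position:
  Position 0: 'b' vs 'c' => DIFFER
  Position 1: 'c' vs 'a' => DIFFER
  Position 2: 'a' vs 'b' => DIFFER
  Position 3: 'c' vs 'd' => DIFFER
  Position 4: 'd' vs 'b' => DIFFER
Positions that differ: 5

5


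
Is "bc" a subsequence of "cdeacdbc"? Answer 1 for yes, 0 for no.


Check if "bc" is a subsequence of "cdeacdbc"
Greedy scan:
  Position 0 ('c'): no match needed
  Position 1 ('d'): no match needed
  Position 2 ('e'): no match needed
  Position 3 ('a'): no match needed
  Position 4 ('c'): no match needed
  Position 5 ('d'): no match needed
  Position 6 ('b'): matches sub[0] = 'b'
  Position 7 ('c'): matches sub[1] = 'c'
All 2 characters matched => is a subsequence

1


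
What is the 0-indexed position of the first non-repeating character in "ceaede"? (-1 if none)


Input: ceaede
Character frequencies:
  'a': 1
  'c': 1
  'd': 1
  'e': 3
Scanning left to right for freq == 1:
  Position 0 ('c'): unique! => answer = 0

0


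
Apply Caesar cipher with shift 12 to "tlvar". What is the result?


Caesar cipher: shift "tlvar" by 12
  't' (pos 19) + 12 = pos 5 = 'f'
  'l' (pos 11) + 12 = pos 23 = 'x'
  'v' (pos 21) + 12 = pos 7 = 'h'
  'a' (pos 0) + 12 = pos 12 = 'm'
  'r' (pos 17) + 12 = pos 3 = 'd'
Result: fxhmd

fxhmd


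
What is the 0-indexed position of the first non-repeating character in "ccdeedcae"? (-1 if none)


Input: ccdeedcae
Character frequencies:
  'a': 1
  'c': 3
  'd': 2
  'e': 3
Scanning left to right for freq == 1:
  Position 0 ('c'): freq=3, skip
  Position 1 ('c'): freq=3, skip
  Position 2 ('d'): freq=2, skip
  Position 3 ('e'): freq=3, skip
  Position 4 ('e'): freq=3, skip
  Position 5 ('d'): freq=2, skip
  Position 6 ('c'): freq=3, skip
  Position 7 ('a'): unique! => answer = 7

7


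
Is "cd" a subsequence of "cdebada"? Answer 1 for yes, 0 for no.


Check if "cd" is a subsequence of "cdebada"
Greedy scan:
  Position 0 ('c'): matches sub[0] = 'c'
  Position 1 ('d'): matches sub[1] = 'd'
  Position 2 ('e'): no match needed
  Position 3 ('b'): no match needed
  Position 4 ('a'): no match needed
  Position 5 ('d'): no match needed
  Position 6 ('a'): no match needed
All 2 characters matched => is a subsequence

1


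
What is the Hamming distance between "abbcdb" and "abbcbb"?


Comparing "abbcdb" and "abbcbb" position by position:
  Position 0: 'a' vs 'a' => same
  Position 1: 'b' vs 'b' => same
  Position 2: 'b' vs 'b' => same
  Position 3: 'c' vs 'c' => same
  Position 4: 'd' vs 'b' => differ
  Position 5: 'b' vs 'b' => same
Total differences (Hamming distance): 1

1


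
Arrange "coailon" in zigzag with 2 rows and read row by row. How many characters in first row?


Zigzag "coailon" into 2 rows:
Placing characters:
  'c' => row 0
  'o' => row 1
  'a' => row 0
  'i' => row 1
  'l' => row 0
  'o' => row 1
  'n' => row 0
Rows:
  Row 0: "caln"
  Row 1: "oio"
First row length: 4

4


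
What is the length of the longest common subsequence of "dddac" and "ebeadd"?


LCS of "dddac" and "ebeadd"
DP table:
           e    b    e    a    d    d
      0    0    0    0    0    0    0
  d   0    0    0    0    0    1    1
  d   0    0    0    0    0    1    2
  d   0    0    0    0    0    1    2
  a   0    0    0    0    1    1    2
  c   0    0    0    0    1    1    2
LCS length = dp[5][6] = 2

2


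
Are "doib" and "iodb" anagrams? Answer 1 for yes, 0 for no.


Strings: "doib", "iodb"
Sorted first:  bdio
Sorted second: bdio
Sorted forms match => anagrams

1


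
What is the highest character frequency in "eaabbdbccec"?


Input: eaabbdbccec
Character counts:
  'a': 2
  'b': 3
  'c': 3
  'd': 1
  'e': 2
Maximum frequency: 3

3


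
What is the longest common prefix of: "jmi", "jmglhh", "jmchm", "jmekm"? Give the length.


Words: jmi, jmglhh, jmchm, jmekm
  Position 0: all 'j' => match
  Position 1: all 'm' => match
  Position 2: ('i', 'g', 'c', 'e') => mismatch, stop
LCP = "jm" (length 2)

2


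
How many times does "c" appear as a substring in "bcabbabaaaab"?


Searching for "c" in "bcabbabaaaab"
Scanning each position:
  Position 0: "b" => no
  Position 1: "c" => MATCH
  Position 2: "a" => no
  Position 3: "b" => no
  Position 4: "b" => no
  Position 5: "a" => no
  Position 6: "b" => no
  Position 7: "a" => no
  Position 8: "a" => no
  Position 9: "a" => no
  Position 10: "a" => no
  Position 11: "b" => no
Total occurrences: 1

1


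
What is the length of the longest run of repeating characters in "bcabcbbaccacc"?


Input: "bcabcbbaccacc"
Scanning for longest run:
  Position 1 ('c'): new char, reset run to 1
  Position 2 ('a'): new char, reset run to 1
  Position 3 ('b'): new char, reset run to 1
  Position 4 ('c'): new char, reset run to 1
  Position 5 ('b'): new char, reset run to 1
  Position 6 ('b'): continues run of 'b', length=2
  Position 7 ('a'): new char, reset run to 1
  Position 8 ('c'): new char, reset run to 1
  Position 9 ('c'): continues run of 'c', length=2
  Position 10 ('a'): new char, reset run to 1
  Position 11 ('c'): new char, reset run to 1
  Position 12 ('c'): continues run of 'c', length=2
Longest run: 'b' with length 2

2


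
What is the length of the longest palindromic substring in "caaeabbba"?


Input: "caaeabbba"
Checking substrings for palindromes:
  [4:9] "abbba" (len 5) => palindrome
  [2:5] "aea" (len 3) => palindrome
  [5:8] "bbb" (len 3) => palindrome
  [1:3] "aa" (len 2) => palindrome
  [5:7] "bb" (len 2) => palindrome
  [6:8] "bb" (len 2) => palindrome
Longest palindromic substring: "abbba" with length 5

5


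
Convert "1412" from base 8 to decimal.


Input: "1412" in base 8
Positional expansion:
  Digit '1' (value 1) x 8^3 = 512
  Digit '4' (value 4) x 8^2 = 256
  Digit '1' (value 1) x 8^1 = 8
  Digit '2' (value 2) x 8^0 = 2
Sum = 778

778


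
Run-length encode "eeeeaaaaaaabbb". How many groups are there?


Input: eeeeaaaaaaabbb
Scanning for consecutive runs:
  Group 1: 'e' x 4 (positions 0-3)
  Group 2: 'a' x 7 (positions 4-10)
  Group 3: 'b' x 3 (positions 11-13)
Total groups: 3

3


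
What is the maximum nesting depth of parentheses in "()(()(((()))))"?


Input: "()(()(((()))))"
Tracking depth:
  Position 0 '(': depth becomes 1
  Position 1 ')': depth becomes 0
  Position 2 '(': depth becomes 1
  Position 3 '(': depth becomes 2
  Position 4 ')': depth becomes 1
  Position 5 '(': depth becomes 2
  Position 6 '(': depth becomes 3
  Position 7 '(': depth becomes 4
  Position 8 '(': depth becomes 5
  Position 9 ')': depth becomes 4
  Position 10 ')': depth becomes 3
  Position 11 ')': depth becomes 2
  Position 12 ')': depth becomes 1
  Position 13 ')': depth becomes 0
Maximum depth reached: 5

5


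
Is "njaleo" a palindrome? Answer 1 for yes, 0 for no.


Input: njaleo
Reversed: oelajn
  Compare pos 0 ('n') with pos 5 ('o'): MISMATCH
  Compare pos 1 ('j') with pos 4 ('e'): MISMATCH
  Compare pos 2 ('a') with pos 3 ('l'): MISMATCH
Result: not a palindrome

0


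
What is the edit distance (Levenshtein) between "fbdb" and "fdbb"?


Computing edit distance: "fbdb" -> "fdbb"
DP table:
           f    d    b    b
      0    1    2    3    4
  f   1    0    1    2    3
  b   2    1    1    1    2
  d   3    2    1    2    2
  b   4    3    2    1    2
Edit distance = dp[4][4] = 2

2


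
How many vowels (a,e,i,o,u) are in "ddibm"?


Input: ddibm
Checking each character:
  'd' at position 0: consonant
  'd' at position 1: consonant
  'i' at position 2: vowel (running total: 1)
  'b' at position 3: consonant
  'm' at position 4: consonant
Total vowels: 1

1


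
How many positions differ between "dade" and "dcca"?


Comparing "dade" and "dcca" position by position:
  Position 0: 'd' vs 'd' => same
  Position 1: 'a' vs 'c' => DIFFER
  Position 2: 'd' vs 'c' => DIFFER
  Position 3: 'e' vs 'a' => DIFFER
Positions that differ: 3

3


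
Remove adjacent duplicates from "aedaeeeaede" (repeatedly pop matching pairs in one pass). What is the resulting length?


Input: aedaeeeaede
Stack-based adjacent duplicate removal:
  Read 'a': push. Stack: a
  Read 'e': push. Stack: ae
  Read 'd': push. Stack: aed
  Read 'a': push. Stack: aeda
  Read 'e': push. Stack: aedae
  Read 'e': matches stack top 'e' => pop. Stack: aeda
  Read 'e': push. Stack: aedae
  Read 'a': push. Stack: aedaea
  Read 'e': push. Stack: aedaeae
  Read 'd': push. Stack: aedaeaed
  Read 'e': push. Stack: aedaeaede
Final stack: "aedaeaede" (length 9)

9


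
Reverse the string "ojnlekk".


Input: ojnlekk
Reading characters right to left:
  Position 6: 'k'
  Position 5: 'k'
  Position 4: 'e'
  Position 3: 'l'
  Position 2: 'n'
  Position 1: 'j'
  Position 0: 'o'
Reversed: kkelnjo

kkelnjo


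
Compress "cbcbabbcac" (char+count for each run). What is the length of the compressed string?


Input: cbcbabbcac
Runs:
  'c' x 1 => "c1"
  'b' x 1 => "b1"
  'c' x 1 => "c1"
  'b' x 1 => "b1"
  'a' x 1 => "a1"
  'b' x 2 => "b2"
  'c' x 1 => "c1"
  'a' x 1 => "a1"
  'c' x 1 => "c1"
Compressed: "c1b1c1b1a1b2c1a1c1"
Compressed length: 18

18


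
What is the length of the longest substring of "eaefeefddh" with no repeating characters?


Input: "eaefeefddh"
Sliding window (track last position of each char):
  Position 0 ('e'): window [0,0] length 1 -- new best
  Position 1 ('a'): window [0,1] length 2 -- new best
  Position 2 ('e'): repeat (last at 0), move window start to 1
  Position 2 ('e'): window [1,2] length 2
  Position 3 ('f'): window [1,3] length 3 -- new best
  Position 4 ('e'): repeat (last at 2), move window start to 3
  Position 4 ('e'): window [3,4] length 2
  Position 5 ('e'): repeat (last at 4), move window start to 5
  Position 5 ('e'): window [5,5] length 1
  Position 6 ('f'): window [5,6] length 2
  Position 7 ('d'): window [5,7] length 3
  Position 8 ('d'): repeat (last at 7), move window start to 8
  Position 8 ('d'): window [8,8] length 1
  Position 9 ('h'): window [8,9] length 2
Longest substring with no repeats: "aef" with length 3

3


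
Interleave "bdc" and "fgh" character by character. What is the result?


Interleaving "bdc" and "fgh":
  Position 0: 'b' from first, 'f' from second => "bf"
  Position 1: 'd' from first, 'g' from second => "dg"
  Position 2: 'c' from first, 'h' from second => "ch"
Result: bfdgch

bfdgch


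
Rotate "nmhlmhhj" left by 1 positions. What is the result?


Input: "nmhlmhhj", rotate left by 1
First 1 characters: "n"
Remaining characters: "mhlmhhj"
Concatenate remaining + first: "mhlmhhj" + "n" = "mhlmhhjn"

mhlmhhjn


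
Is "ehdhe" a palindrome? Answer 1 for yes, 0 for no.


Input: ehdhe
Reversed: ehdhe
  Compare pos 0 ('e') with pos 4 ('e'): match
  Compare pos 1 ('h') with pos 3 ('h'): match
Result: palindrome

1


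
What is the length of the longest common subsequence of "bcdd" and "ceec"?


LCS of "bcdd" and "ceec"
DP table:
           c    e    e    c
      0    0    0    0    0
  b   0    0    0    0    0
  c   0    1    1    1    1
  d   0    1    1    1    1
  d   0    1    1    1    1
LCS length = dp[4][4] = 1

1


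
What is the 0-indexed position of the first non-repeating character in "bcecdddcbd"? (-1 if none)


Input: bcecdddcbd
Character frequencies:
  'b': 2
  'c': 3
  'd': 4
  'e': 1
Scanning left to right for freq == 1:
  Position 0 ('b'): freq=2, skip
  Position 1 ('c'): freq=3, skip
  Position 2 ('e'): unique! => answer = 2

2


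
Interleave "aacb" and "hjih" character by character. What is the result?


Interleaving "aacb" and "hjih":
  Position 0: 'a' from first, 'h' from second => "ah"
  Position 1: 'a' from first, 'j' from second => "aj"
  Position 2: 'c' from first, 'i' from second => "ci"
  Position 3: 'b' from first, 'h' from second => "bh"
Result: ahajcibh

ahajcibh


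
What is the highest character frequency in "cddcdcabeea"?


Input: cddcdcabeea
Character counts:
  'a': 2
  'b': 1
  'c': 3
  'd': 3
  'e': 2
Maximum frequency: 3

3


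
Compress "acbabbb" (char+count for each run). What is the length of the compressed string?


Input: acbabbb
Runs:
  'a' x 1 => "a1"
  'c' x 1 => "c1"
  'b' x 1 => "b1"
  'a' x 1 => "a1"
  'b' x 3 => "b3"
Compressed: "a1c1b1a1b3"
Compressed length: 10

10


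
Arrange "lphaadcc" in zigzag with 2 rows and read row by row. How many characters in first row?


Zigzag "lphaadcc" into 2 rows:
Placing characters:
  'l' => row 0
  'p' => row 1
  'h' => row 0
  'a' => row 1
  'a' => row 0
  'd' => row 1
  'c' => row 0
  'c' => row 1
Rows:
  Row 0: "lhac"
  Row 1: "padc"
First row length: 4

4


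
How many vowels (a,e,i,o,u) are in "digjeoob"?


Input: digjeoob
Checking each character:
  'd' at position 0: consonant
  'i' at position 1: vowel (running total: 1)
  'g' at position 2: consonant
  'j' at position 3: consonant
  'e' at position 4: vowel (running total: 2)
  'o' at position 5: vowel (running total: 3)
  'o' at position 6: vowel (running total: 4)
  'b' at position 7: consonant
Total vowels: 4

4


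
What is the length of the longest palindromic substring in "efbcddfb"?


Input: "efbcddfb"
Checking substrings for palindromes:
  [4:6] "dd" (len 2) => palindrome
Longest palindromic substring: "dd" with length 2

2


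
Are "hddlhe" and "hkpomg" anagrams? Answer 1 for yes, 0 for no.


Strings: "hddlhe", "hkpomg"
Sorted first:  ddehhl
Sorted second: ghkmop
Differ at position 0: 'd' vs 'g' => not anagrams

0


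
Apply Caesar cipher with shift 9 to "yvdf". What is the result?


Caesar cipher: shift "yvdf" by 9
  'y' (pos 24) + 9 = pos 7 = 'h'
  'v' (pos 21) + 9 = pos 4 = 'e'
  'd' (pos 3) + 9 = pos 12 = 'm'
  'f' (pos 5) + 9 = pos 14 = 'o'
Result: hemo

hemo


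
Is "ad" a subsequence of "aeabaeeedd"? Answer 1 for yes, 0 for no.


Check if "ad" is a subsequence of "aeabaeeedd"
Greedy scan:
  Position 0 ('a'): matches sub[0] = 'a'
  Position 1 ('e'): no match needed
  Position 2 ('a'): no match needed
  Position 3 ('b'): no match needed
  Position 4 ('a'): no match needed
  Position 5 ('e'): no match needed
  Position 6 ('e'): no match needed
  Position 7 ('e'): no match needed
  Position 8 ('d'): matches sub[1] = 'd'
  Position 9 ('d'): no match needed
All 2 characters matched => is a subsequence

1


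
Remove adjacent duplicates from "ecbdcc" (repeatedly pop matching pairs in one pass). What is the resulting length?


Input: ecbdcc
Stack-based adjacent duplicate removal:
  Read 'e': push. Stack: e
  Read 'c': push. Stack: ec
  Read 'b': push. Stack: ecb
  Read 'd': push. Stack: ecbd
  Read 'c': push. Stack: ecbdc
  Read 'c': matches stack top 'c' => pop. Stack: ecbd
Final stack: "ecbd" (length 4)

4


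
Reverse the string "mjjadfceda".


Input: mjjadfceda
Reading characters right to left:
  Position 9: 'a'
  Position 8: 'd'
  Position 7: 'e'
  Position 6: 'c'
  Position 5: 'f'
  Position 4: 'd'
  Position 3: 'a'
  Position 2: 'j'
  Position 1: 'j'
  Position 0: 'm'
Reversed: adecfdajjm

adecfdajjm


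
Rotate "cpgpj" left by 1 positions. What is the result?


Input: "cpgpj", rotate left by 1
First 1 characters: "c"
Remaining characters: "pgpj"
Concatenate remaining + first: "pgpj" + "c" = "pgpjc"

pgpjc


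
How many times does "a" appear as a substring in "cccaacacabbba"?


Searching for "a" in "cccaacacabbba"
Scanning each position:
  Position 0: "c" => no
  Position 1: "c" => no
  Position 2: "c" => no
  Position 3: "a" => MATCH
  Position 4: "a" => MATCH
  Position 5: "c" => no
  Position 6: "a" => MATCH
  Position 7: "c" => no
  Position 8: "a" => MATCH
  Position 9: "b" => no
  Position 10: "b" => no
  Position 11: "b" => no
  Position 12: "a" => MATCH
Total occurrences: 5

5


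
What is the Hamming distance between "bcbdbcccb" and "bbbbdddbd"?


Comparing "bcbdbcccb" and "bbbbdddbd" position by position:
  Position 0: 'b' vs 'b' => same
  Position 1: 'c' vs 'b' => differ
  Position 2: 'b' vs 'b' => same
  Position 3: 'd' vs 'b' => differ
  Position 4: 'b' vs 'd' => differ
  Position 5: 'c' vs 'd' => differ
  Position 6: 'c' vs 'd' => differ
  Position 7: 'c' vs 'b' => differ
  Position 8: 'b' vs 'd' => differ
Total differences (Hamming distance): 7

7


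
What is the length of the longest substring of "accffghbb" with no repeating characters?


Input: "accffghbb"
Sliding window (track last position of each char):
  Position 0 ('a'): window [0,0] length 1 -- new best
  Position 1 ('c'): window [0,1] length 2 -- new best
  Position 2 ('c'): repeat (last at 1), move window start to 2
  Position 2 ('c'): window [2,2] length 1
  Position 3 ('f'): window [2,3] length 2
  Position 4 ('f'): repeat (last at 3), move window start to 4
  Position 4 ('f'): window [4,4] length 1
  Position 5 ('g'): window [4,5] length 2
  Position 6 ('h'): window [4,6] length 3 -- new best
  Position 7 ('b'): window [4,7] length 4 -- new best
  Position 8 ('b'): repeat (last at 7), move window start to 8
  Position 8 ('b'): window [8,8] length 1
Longest substring with no repeats: "fghb" with length 4

4


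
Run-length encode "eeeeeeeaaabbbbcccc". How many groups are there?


Input: eeeeeeeaaabbbbcccc
Scanning for consecutive runs:
  Group 1: 'e' x 7 (positions 0-6)
  Group 2: 'a' x 3 (positions 7-9)
  Group 3: 'b' x 4 (positions 10-13)
  Group 4: 'c' x 4 (positions 14-17)
Total groups: 4

4


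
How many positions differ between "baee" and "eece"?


Comparing "baee" and "eece" position by position:
  Position 0: 'b' vs 'e' => DIFFER
  Position 1: 'a' vs 'e' => DIFFER
  Position 2: 'e' vs 'c' => DIFFER
  Position 3: 'e' vs 'e' => same
Positions that differ: 3

3


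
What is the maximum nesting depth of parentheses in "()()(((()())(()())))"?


Input: "()()(((()())(()())))"
Tracking depth:
  Position 0 '(': depth becomes 1
  Position 1 ')': depth becomes 0
  Position 2 '(': depth becomes 1
  Position 3 ')': depth becomes 0
  Position 4 '(': depth becomes 1
  Position 5 '(': depth becomes 2
  Position 6 '(': depth becomes 3
  Position 7 '(': depth becomes 4
  Position 8 ')': depth becomes 3
  Position 9 '(': depth becomes 4
  Position 10 ')': depth becomes 3
  Position 11 ')': depth becomes 2
  Position 12 '(': depth becomes 3
  Position 13 '(': depth becomes 4
  Position 14 ')': depth becomes 3
  Position 15 '(': depth becomes 4
  Position 16 ')': depth becomes 3
  Position 17 ')': depth becomes 2
  Position 18 ')': depth becomes 1
  Position 19 ')': depth becomes 0
Maximum depth reached: 4

4


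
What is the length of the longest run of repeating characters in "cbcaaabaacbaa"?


Input: "cbcaaabaacbaa"
Scanning for longest run:
  Position 1 ('b'): new char, reset run to 1
  Position 2 ('c'): new char, reset run to 1
  Position 3 ('a'): new char, reset run to 1
  Position 4 ('a'): continues run of 'a', length=2
  Position 5 ('a'): continues run of 'a', length=3
  Position 6 ('b'): new char, reset run to 1
  Position 7 ('a'): new char, reset run to 1
  Position 8 ('a'): continues run of 'a', length=2
  Position 9 ('c'): new char, reset run to 1
  Position 10 ('b'): new char, reset run to 1
  Position 11 ('a'): new char, reset run to 1
  Position 12 ('a'): continues run of 'a', length=2
Longest run: 'a' with length 3

3


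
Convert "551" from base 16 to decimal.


Input: "551" in base 16
Positional expansion:
  Digit '5' (value 5) x 16^2 = 1280
  Digit '5' (value 5) x 16^1 = 80
  Digit '1' (value 1) x 16^0 = 1
Sum = 1361

1361


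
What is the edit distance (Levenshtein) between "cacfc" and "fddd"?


Computing edit distance: "cacfc" -> "fddd"
DP table:
           f    d    d    d
      0    1    2    3    4
  c   1    1    2    3    4
  a   2    2    2    3    4
  c   3    3    3    3    4
  f   4    3    4    4    4
  c   5    4    4    5    5
Edit distance = dp[5][4] = 5

5


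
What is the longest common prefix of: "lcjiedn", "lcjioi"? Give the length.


Words: lcjiedn, lcjioi
  Position 0: all 'l' => match
  Position 1: all 'c' => match
  Position 2: all 'j' => match
  Position 3: all 'i' => match
  Position 4: ('e', 'o') => mismatch, stop
LCP = "lcji" (length 4)

4


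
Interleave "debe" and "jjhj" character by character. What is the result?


Interleaving "debe" and "jjhj":
  Position 0: 'd' from first, 'j' from second => "dj"
  Position 1: 'e' from first, 'j' from second => "ej"
  Position 2: 'b' from first, 'h' from second => "bh"
  Position 3: 'e' from first, 'j' from second => "ej"
Result: djejbhej

djejbhej


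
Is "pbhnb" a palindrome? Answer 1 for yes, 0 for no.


Input: pbhnb
Reversed: bnhbp
  Compare pos 0 ('p') with pos 4 ('b'): MISMATCH
  Compare pos 1 ('b') with pos 3 ('n'): MISMATCH
Result: not a palindrome

0


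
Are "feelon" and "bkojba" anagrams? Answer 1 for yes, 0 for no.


Strings: "feelon", "bkojba"
Sorted first:  eeflno
Sorted second: abbjko
Differ at position 0: 'e' vs 'a' => not anagrams

0


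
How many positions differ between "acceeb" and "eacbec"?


Comparing "acceeb" and "eacbec" position by position:
  Position 0: 'a' vs 'e' => DIFFER
  Position 1: 'c' vs 'a' => DIFFER
  Position 2: 'c' vs 'c' => same
  Position 3: 'e' vs 'b' => DIFFER
  Position 4: 'e' vs 'e' => same
  Position 5: 'b' vs 'c' => DIFFER
Positions that differ: 4

4


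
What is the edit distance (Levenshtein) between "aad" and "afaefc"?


Computing edit distance: "aad" -> "afaefc"
DP table:
           a    f    a    e    f    c
      0    1    2    3    4    5    6
  a   1    0    1    2    3    4    5
  a   2    1    1    1    2    3    4
  d   3    2    2    2    2    3    4
Edit distance = dp[3][6] = 4

4


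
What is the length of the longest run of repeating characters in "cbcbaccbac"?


Input: "cbcbaccbac"
Scanning for longest run:
  Position 1 ('b'): new char, reset run to 1
  Position 2 ('c'): new char, reset run to 1
  Position 3 ('b'): new char, reset run to 1
  Position 4 ('a'): new char, reset run to 1
  Position 5 ('c'): new char, reset run to 1
  Position 6 ('c'): continues run of 'c', length=2
  Position 7 ('b'): new char, reset run to 1
  Position 8 ('a'): new char, reset run to 1
  Position 9 ('c'): new char, reset run to 1
Longest run: 'c' with length 2

2


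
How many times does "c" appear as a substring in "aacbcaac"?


Searching for "c" in "aacbcaac"
Scanning each position:
  Position 0: "a" => no
  Position 1: "a" => no
  Position 2: "c" => MATCH
  Position 3: "b" => no
  Position 4: "c" => MATCH
  Position 5: "a" => no
  Position 6: "a" => no
  Position 7: "c" => MATCH
Total occurrences: 3

3


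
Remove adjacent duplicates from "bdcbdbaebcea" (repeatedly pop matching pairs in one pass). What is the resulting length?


Input: bdcbdbaebcea
Stack-based adjacent duplicate removal:
  Read 'b': push. Stack: b
  Read 'd': push. Stack: bd
  Read 'c': push. Stack: bdc
  Read 'b': push. Stack: bdcb
  Read 'd': push. Stack: bdcbd
  Read 'b': push. Stack: bdcbdb
  Read 'a': push. Stack: bdcbdba
  Read 'e': push. Stack: bdcbdbae
  Read 'b': push. Stack: bdcbdbaeb
  Read 'c': push. Stack: bdcbdbaebc
  Read 'e': push. Stack: bdcbdbaebce
  Read 'a': push. Stack: bdcbdbaebcea
Final stack: "bdcbdbaebcea" (length 12)

12


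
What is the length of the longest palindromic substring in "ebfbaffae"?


Input: "ebfbaffae"
Checking substrings for palindromes:
  [4:8] "affa" (len 4) => palindrome
  [1:4] "bfb" (len 3) => palindrome
  [5:7] "ff" (len 2) => palindrome
Longest palindromic substring: "affa" with length 4

4


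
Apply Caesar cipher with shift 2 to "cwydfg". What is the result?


Caesar cipher: shift "cwydfg" by 2
  'c' (pos 2) + 2 = pos 4 = 'e'
  'w' (pos 22) + 2 = pos 24 = 'y'
  'y' (pos 24) + 2 = pos 0 = 'a'
  'd' (pos 3) + 2 = pos 5 = 'f'
  'f' (pos 5) + 2 = pos 7 = 'h'
  'g' (pos 6) + 2 = pos 8 = 'i'
Result: eyafhi

eyafhi


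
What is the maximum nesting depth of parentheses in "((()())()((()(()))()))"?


Input: "((()())()((()(()))()))"
Tracking depth:
  Position 0 '(': depth becomes 1
  Position 1 '(': depth becomes 2
  Position 2 '(': depth becomes 3
  Position 3 ')': depth becomes 2
  Position 4 '(': depth becomes 3
  Position 5 ')': depth becomes 2
  Position 6 ')': depth becomes 1
  Position 7 '(': depth becomes 2
  Position 8 ')': depth becomes 1
  Position 9 '(': depth becomes 2
  Position 10 '(': depth becomes 3
  Position 11 '(': depth becomes 4
  Position 12 ')': depth becomes 3
  Position 13 '(': depth becomes 4
  Position 14 '(': depth becomes 5
  Position 15 ')': depth becomes 4
  Position 16 ')': depth becomes 3
  Position 17 ')': depth becomes 2
  Position 18 '(': depth becomes 3
  Position 19 ')': depth becomes 2
  Position 20 ')': depth becomes 1
  Position 21 ')': depth becomes 0
Maximum depth reached: 5

5


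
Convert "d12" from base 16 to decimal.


Input: "d12" in base 16
Positional expansion:
  Digit 'd' (value 13) x 16^2 = 3328
  Digit '1' (value 1) x 16^1 = 16
  Digit '2' (value 2) x 16^0 = 2
Sum = 3346

3346


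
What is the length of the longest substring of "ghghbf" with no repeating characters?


Input: "ghghbf"
Sliding window (track last position of each char):
  Position 0 ('g'): window [0,0] length 1 -- new best
  Position 1 ('h'): window [0,1] length 2 -- new best
  Position 2 ('g'): repeat (last at 0), move window start to 1
  Position 2 ('g'): window [1,2] length 2
  Position 3 ('h'): repeat (last at 1), move window start to 2
  Position 3 ('h'): window [2,3] length 2
  Position 4 ('b'): window [2,4] length 3 -- new best
  Position 5 ('f'): window [2,5] length 4 -- new best
Longest substring with no repeats: "ghbf" with length 4

4


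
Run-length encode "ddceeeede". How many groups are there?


Input: ddceeeede
Scanning for consecutive runs:
  Group 1: 'd' x 2 (positions 0-1)
  Group 2: 'c' x 1 (positions 2-2)
  Group 3: 'e' x 4 (positions 3-6)
  Group 4: 'd' x 1 (positions 7-7)
  Group 5: 'e' x 1 (positions 8-8)
Total groups: 5

5


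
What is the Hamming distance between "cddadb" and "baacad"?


Comparing "cddadb" and "baacad" position by position:
  Position 0: 'c' vs 'b' => differ
  Position 1: 'd' vs 'a' => differ
  Position 2: 'd' vs 'a' => differ
  Position 3: 'a' vs 'c' => differ
  Position 4: 'd' vs 'a' => differ
  Position 5: 'b' vs 'd' => differ
Total differences (Hamming distance): 6

6


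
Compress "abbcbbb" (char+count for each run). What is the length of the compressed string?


Input: abbcbbb
Runs:
  'a' x 1 => "a1"
  'b' x 2 => "b2"
  'c' x 1 => "c1"
  'b' x 3 => "b3"
Compressed: "a1b2c1b3"
Compressed length: 8

8


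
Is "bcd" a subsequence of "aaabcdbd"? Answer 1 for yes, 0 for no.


Check if "bcd" is a subsequence of "aaabcdbd"
Greedy scan:
  Position 0 ('a'): no match needed
  Position 1 ('a'): no match needed
  Position 2 ('a'): no match needed
  Position 3 ('b'): matches sub[0] = 'b'
  Position 4 ('c'): matches sub[1] = 'c'
  Position 5 ('d'): matches sub[2] = 'd'
  Position 6 ('b'): no match needed
  Position 7 ('d'): no match needed
All 3 characters matched => is a subsequence

1


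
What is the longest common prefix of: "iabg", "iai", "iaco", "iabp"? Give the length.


Words: iabg, iai, iaco, iabp
  Position 0: all 'i' => match
  Position 1: all 'a' => match
  Position 2: ('b', 'i', 'c', 'b') => mismatch, stop
LCP = "ia" (length 2)

2


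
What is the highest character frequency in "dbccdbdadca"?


Input: dbccdbdadca
Character counts:
  'a': 2
  'b': 2
  'c': 3
  'd': 4
Maximum frequency: 4

4


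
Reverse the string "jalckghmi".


Input: jalckghmi
Reading characters right to left:
  Position 8: 'i'
  Position 7: 'm'
  Position 6: 'h'
  Position 5: 'g'
  Position 4: 'k'
  Position 3: 'c'
  Position 2: 'l'
  Position 1: 'a'
  Position 0: 'j'
Reversed: imhgkclaj

imhgkclaj


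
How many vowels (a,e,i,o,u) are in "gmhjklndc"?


Input: gmhjklndc
Checking each character:
  'g' at position 0: consonant
  'm' at position 1: consonant
  'h' at position 2: consonant
  'j' at position 3: consonant
  'k' at position 4: consonant
  'l' at position 5: consonant
  'n' at position 6: consonant
  'd' at position 7: consonant
  'c' at position 8: consonant
Total vowels: 0

0


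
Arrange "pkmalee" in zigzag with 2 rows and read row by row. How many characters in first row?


Zigzag "pkmalee" into 2 rows:
Placing characters:
  'p' => row 0
  'k' => row 1
  'm' => row 0
  'a' => row 1
  'l' => row 0
  'e' => row 1
  'e' => row 0
Rows:
  Row 0: "pmle"
  Row 1: "kae"
First row length: 4

4


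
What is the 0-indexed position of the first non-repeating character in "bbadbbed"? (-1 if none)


Input: bbadbbed
Character frequencies:
  'a': 1
  'b': 4
  'd': 2
  'e': 1
Scanning left to right for freq == 1:
  Position 0 ('b'): freq=4, skip
  Position 1 ('b'): freq=4, skip
  Position 2 ('a'): unique! => answer = 2

2


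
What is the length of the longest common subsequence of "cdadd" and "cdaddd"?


LCS of "cdadd" and "cdaddd"
DP table:
           c    d    a    d    d    d
      0    0    0    0    0    0    0
  c   0    1    1    1    1    1    1
  d   0    1    2    2    2    2    2
  a   0    1    2    3    3    3    3
  d   0    1    2    3    4    4    4
  d   0    1    2    3    4    5    5
LCS length = dp[5][6] = 5

5


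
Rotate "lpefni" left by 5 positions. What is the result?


Input: "lpefni", rotate left by 5
First 5 characters: "lpefn"
Remaining characters: "i"
Concatenate remaining + first: "i" + "lpefn" = "ilpefn"

ilpefn


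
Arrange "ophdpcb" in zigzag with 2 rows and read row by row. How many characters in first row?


Zigzag "ophdpcb" into 2 rows:
Placing characters:
  'o' => row 0
  'p' => row 1
  'h' => row 0
  'd' => row 1
  'p' => row 0
  'c' => row 1
  'b' => row 0
Rows:
  Row 0: "ohpb"
  Row 1: "pdc"
First row length: 4

4


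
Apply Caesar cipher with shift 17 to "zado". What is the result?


Caesar cipher: shift "zado" by 17
  'z' (pos 25) + 17 = pos 16 = 'q'
  'a' (pos 0) + 17 = pos 17 = 'r'
  'd' (pos 3) + 17 = pos 20 = 'u'
  'o' (pos 14) + 17 = pos 5 = 'f'
Result: qruf

qruf


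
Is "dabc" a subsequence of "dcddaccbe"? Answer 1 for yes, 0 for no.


Check if "dabc" is a subsequence of "dcddaccbe"
Greedy scan:
  Position 0 ('d'): matches sub[0] = 'd'
  Position 1 ('c'): no match needed
  Position 2 ('d'): no match needed
  Position 3 ('d'): no match needed
  Position 4 ('a'): matches sub[1] = 'a'
  Position 5 ('c'): no match needed
  Position 6 ('c'): no match needed
  Position 7 ('b'): matches sub[2] = 'b'
  Position 8 ('e'): no match needed
Only matched 3/4 characters => not a subsequence

0


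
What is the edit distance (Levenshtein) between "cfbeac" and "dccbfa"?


Computing edit distance: "cfbeac" -> "dccbfa"
DP table:
           d    c    c    b    f    a
      0    1    2    3    4    5    6
  c   1    1    1    2    3    4    5
  f   2    2    2    2    3    3    4
  b   3    3    3    3    2    3    4
  e   4    4    4    4    3    3    4
  a   5    5    5    5    4    4    3
  c   6    6    5    5    5    5    4
Edit distance = dp[6][6] = 4

4


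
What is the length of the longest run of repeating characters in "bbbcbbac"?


Input: "bbbcbbac"
Scanning for longest run:
  Position 1 ('b'): continues run of 'b', length=2
  Position 2 ('b'): continues run of 'b', length=3
  Position 3 ('c'): new char, reset run to 1
  Position 4 ('b'): new char, reset run to 1
  Position 5 ('b'): continues run of 'b', length=2
  Position 6 ('a'): new char, reset run to 1
  Position 7 ('c'): new char, reset run to 1
Longest run: 'b' with length 3

3


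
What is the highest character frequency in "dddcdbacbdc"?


Input: dddcdbacbdc
Character counts:
  'a': 1
  'b': 2
  'c': 3
  'd': 5
Maximum frequency: 5

5


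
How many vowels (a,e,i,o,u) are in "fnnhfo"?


Input: fnnhfo
Checking each character:
  'f' at position 0: consonant
  'n' at position 1: consonant
  'n' at position 2: consonant
  'h' at position 3: consonant
  'f' at position 4: consonant
  'o' at position 5: vowel (running total: 1)
Total vowels: 1

1


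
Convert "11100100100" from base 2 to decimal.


Input: "11100100100" in base 2
Positional expansion:
  Digit '1' (value 1) x 2^10 = 1024
  Digit '1' (value 1) x 2^9 = 512
  Digit '1' (value 1) x 2^8 = 256
  Digit '0' (value 0) x 2^7 = 0
  Digit '0' (value 0) x 2^6 = 0
  Digit '1' (value 1) x 2^5 = 32
  Digit '0' (value 0) x 2^4 = 0
  Digit '0' (value 0) x 2^3 = 0
  Digit '1' (value 1) x 2^2 = 4
  Digit '0' (value 0) x 2^1 = 0
  Digit '0' (value 0) x 2^0 = 0
Sum = 1828

1828
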